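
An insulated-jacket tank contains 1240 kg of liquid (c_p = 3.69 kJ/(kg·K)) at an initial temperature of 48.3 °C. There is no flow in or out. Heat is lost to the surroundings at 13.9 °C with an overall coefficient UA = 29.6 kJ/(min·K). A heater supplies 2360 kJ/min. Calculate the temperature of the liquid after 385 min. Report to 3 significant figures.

Heat balance on the well-mixed liquid: M c_p dT/dt = −UA(T − T_amb) + Q̇.
dT/dt = (T_ss − T)/τ with T_ss = T_amb + Q̇/UA = 13.9 + 2360/29.6 = 93.630 °C, τ = M c_p/UA = 1240·3.69/29.6 = 154.58 min.
This is linear first-order; T(t) = T_ss + (T₀ − T_ss) e^(−t/τ).
T(385) = 93.630 + (-45.330)·0.082860 = 89.874 °C.

89.9 °C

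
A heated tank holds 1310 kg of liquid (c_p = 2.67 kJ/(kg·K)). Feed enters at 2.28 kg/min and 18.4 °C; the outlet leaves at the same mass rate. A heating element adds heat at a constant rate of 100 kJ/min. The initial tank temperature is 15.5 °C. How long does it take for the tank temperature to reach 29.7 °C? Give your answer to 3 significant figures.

762 min

M c_p dT/dt = ṁ c_p (T_in − T) + Q̇.
τ = M/ṁ = 574.56 min; T_ss = T_in + Q̇/(ṁ c_p) = 34.827 °C.
T(t) = T_ss + (T₀ − T_ss) e^(−t/τ). Set T = 29.7:
e^(−t/τ) = (29.7 − 34.827)/(15.5 − 34.827) = 0.26527
t = −574.56 · ln(0.26527) = 762.45 min.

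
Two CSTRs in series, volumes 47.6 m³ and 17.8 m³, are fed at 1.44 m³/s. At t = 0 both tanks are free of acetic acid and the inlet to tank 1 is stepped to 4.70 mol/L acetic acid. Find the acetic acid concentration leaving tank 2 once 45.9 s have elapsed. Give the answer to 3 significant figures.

Species balance on tank i: dCᵢ/dt = (Cᵢ₋₁ − Cᵢ)/τᵢ with τᵢ = Vᵢ/Q.
τ₁ = 47.6/1.44 = 33.056 s; τ₂ = 17.8/1.44 = 12.361 s.
Tank 1: C₁ = C_in(1 − e^(−t/τ₁)). Tank 2 (τ₁ ≠ τ₂): C₂ = C_in[1 − (τ₁ e^(−t/τ₁) − τ₂ e^(−t/τ₂))/(τ₁ − τ₂)].
At t = 45.9: e^(−t/τ₁) = 0.24943, e^(−t/τ₂) = 0.024398.
C₂ = 4.70·[1 − (33.056·0.24943 − 12.361·0.024398)/(20.694)] = 4.70·0.61615 = 2.8959 mol/L.

2.90 mol/L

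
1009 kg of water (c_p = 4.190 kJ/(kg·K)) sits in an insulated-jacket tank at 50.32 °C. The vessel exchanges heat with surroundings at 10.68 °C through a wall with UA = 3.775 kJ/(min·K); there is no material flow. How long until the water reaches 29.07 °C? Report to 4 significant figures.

860.1 min

M c_p dT/dt = −UA(T − T_amb).
τ = M c_p/UA = 1119.92 min; T_ss = T_amb = 10.6800 °C.
T(t) = T_ss + (T₀ − T_ss)e^(−t/τ); set T = 29.07:
t = −τ ln[(T − T_ss)/(T₀ − T_ss)] = −1119.92 · ln(0.463925) = 860.136 min.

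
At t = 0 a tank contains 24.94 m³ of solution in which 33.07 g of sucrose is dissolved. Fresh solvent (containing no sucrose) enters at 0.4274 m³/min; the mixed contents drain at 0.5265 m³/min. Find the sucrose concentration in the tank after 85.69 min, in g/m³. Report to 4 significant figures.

0.2202 g/m³

Let m(t) be the amount of sucrose. Volume: V(t) = V₀ + (Q_in − Q_out) t = 24.94 − 0.0991000 t; V(85.69) = 16.4481 m³.
Solute balance: dm/dt = 0 − Q_out C = −Q_out m/V(t).
dm/m = −Q_out dt/(V₀ − 0.0991000 t); integrating gives ln(m/m₀) = −(Q_out/(Q_in−Q_out)) ln(V/V₀).
m = m₀ (V₀/V)^(Q_out/(Q_in−Q_out)) = 33.07 × (24.94/16.4481)^(-5.31282) = 3.62228 g.
C = m/V = 3.62228/16.4481 = 0.220225 g/m³.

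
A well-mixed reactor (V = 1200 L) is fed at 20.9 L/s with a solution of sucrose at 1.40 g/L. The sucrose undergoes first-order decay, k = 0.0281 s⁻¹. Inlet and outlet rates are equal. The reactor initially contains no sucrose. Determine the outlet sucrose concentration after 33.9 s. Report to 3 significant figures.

0.421 g/L

Species balance: V dC/dt = Q C_in − Q C − k V C.
dC/dt = (Q/V) C_in − (Q/V + k) C; effective rate a = Q/V + k = 0.017417 + 0.0281 = 0.045517 s⁻¹.
C_ss = Q C_in/(Q + kV) = 0.53570 g/L; C(t) = C_ss + (C₀ − C_ss) e^(−a t).
C(33.9) = 0.53570 + (-0.53570)·e^(−0.045517·33.9) = 0.53570 + (-0.53570)·0.21374 = 0.42120 g/L.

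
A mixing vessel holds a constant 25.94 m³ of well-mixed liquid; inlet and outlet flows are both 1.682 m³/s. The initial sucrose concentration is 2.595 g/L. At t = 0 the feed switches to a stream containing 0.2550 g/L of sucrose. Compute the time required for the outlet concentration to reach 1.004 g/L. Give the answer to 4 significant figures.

Species balance: V dC/dt = Q(C_in − C) ⇒ τ = V/Q = 15.4221 s.
C(t) = C_in + (C₀ − C_in) e^(−t/τ). Set C = 1.004 and solve for t:
e^(−t/τ) = (C − C_in)/(C₀ − C_in) = (1.004 − 0.2550)/(2.595 − 0.2550) = 0.320085
t = −τ ln(…) = 15.4221 × 1.13917 = 17.5684 s.

17.57 s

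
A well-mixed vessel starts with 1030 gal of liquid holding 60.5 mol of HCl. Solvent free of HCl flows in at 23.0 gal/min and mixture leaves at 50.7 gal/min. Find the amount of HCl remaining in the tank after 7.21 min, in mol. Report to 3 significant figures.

40.8 mol

Total volume: dV/dt = Q_in − Q_out = -27.700 gal/min, so V(t) = 1030 − 27.700 t and V(7.21) = 830.28 gal.
Solute balance: dm/dt = 0 − Q_out C = −Q_out m/V(t).
dm/m = −Q_out dt/(V₀ − 27.700 t); integrating gives ln(m/m₀) = −(Q_out/(Q_in−Q_out)) ln(V/V₀).
m = m₀ (V₀/V)^(Q_out/(Q_in−Q_out)) = 60.5 × (1030/830.28)^(-1.8303) = 40.777 mol.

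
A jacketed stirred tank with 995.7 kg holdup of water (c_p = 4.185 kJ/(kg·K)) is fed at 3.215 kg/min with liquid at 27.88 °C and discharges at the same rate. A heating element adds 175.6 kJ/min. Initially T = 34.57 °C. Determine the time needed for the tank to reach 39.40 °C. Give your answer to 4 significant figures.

441.1 min

Unsteady energy balance on the tank contents: M c_p dT/dt = ṁ c_p (T_in − T) + 175.6.
τ = M/ṁ = 309.705 min; T_ss = T_in + Q̇/(ṁ c_p) = 40.9311 °C.
T(t) = T_ss + (T₀ − T_ss) e^(−t/τ). Set T = 39.40:
e^(−t/τ) = (39.40 − 40.9311)/(34.57 − 40.9311) = 0.240701
t = −309.705 · ln(0.240701) = 441.081 min.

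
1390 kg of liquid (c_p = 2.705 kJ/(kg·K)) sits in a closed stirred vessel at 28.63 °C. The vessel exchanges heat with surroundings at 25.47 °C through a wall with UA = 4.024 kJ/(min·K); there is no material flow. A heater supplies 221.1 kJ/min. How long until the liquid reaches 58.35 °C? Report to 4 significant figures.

Lumped-capacitance energy balance: M c_p dT/dt = UA(T_amb − T) + Q̇.
τ = M c_p/UA = 934.381 min; T_ss = T_amb + Q̇/UA = 25.47 + 221.1/4.024 = 80.4153 °C.
T(t) = T_ss + (T₀ − T_ss)e^(−t/τ); set T = 58.35:
t = −τ ln[(T − T_ss)/(T₀ − T_ss)] = −934.381 · ln(0.426092) = 797.120 min.

797.1 min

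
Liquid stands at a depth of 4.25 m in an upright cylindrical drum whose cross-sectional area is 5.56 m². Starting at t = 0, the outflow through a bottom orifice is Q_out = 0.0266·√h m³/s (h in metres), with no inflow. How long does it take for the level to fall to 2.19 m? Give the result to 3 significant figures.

243 s

With no inflow, A dh/dt = −0.0266 √h.
∫ h^(−1/2) dh = −(0.0266/A) ∫ dt, giving 2√h = 2√h₀ − (0.0266/A) t.
t = 2A(√h₀ − √h)/0.0266 = 2·5.56·(√4.25 − √2.19)/0.0266
  = 11.120 × (2.0616 − 1.4799) / 0.0266 = 243.17 s.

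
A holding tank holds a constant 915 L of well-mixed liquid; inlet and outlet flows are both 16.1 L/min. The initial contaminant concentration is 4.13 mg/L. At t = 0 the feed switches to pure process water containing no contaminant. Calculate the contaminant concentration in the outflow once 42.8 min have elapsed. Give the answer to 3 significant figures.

Accumulation = in − out for the solute gives V dC/dt = Q(C_in − C).
So dC/dt = (C_in − C)/τ with τ = V/Q = 915/16.1 = 56.832 min.
This is linear first-order; C(t) = C_in + (C₀ − C_in) e^(−t/τ).
C(42.8) = 0 + (4.13 − 0)·e^(−42.8/56.832) = 0 + (4.1300)·0.47091 = 1.9448 mg/L.

1.94 mg/L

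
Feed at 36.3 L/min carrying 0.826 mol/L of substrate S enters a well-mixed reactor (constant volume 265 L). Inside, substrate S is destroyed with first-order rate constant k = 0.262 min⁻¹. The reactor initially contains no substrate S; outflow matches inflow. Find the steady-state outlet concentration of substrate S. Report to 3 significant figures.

Accumulation = in − out − consumed: V dC/dt = Q C_in − Q C − k V C.
At steady state: 0 = Q C_in − (Q + kV) C_ss, so C_ss = Q C_in/(Q + kV).
C_ss = 36.3·0.826/(36.3 + 0.262·265) = 29.984/105.73 = 0.28359 mol/L.

0.284 mol/L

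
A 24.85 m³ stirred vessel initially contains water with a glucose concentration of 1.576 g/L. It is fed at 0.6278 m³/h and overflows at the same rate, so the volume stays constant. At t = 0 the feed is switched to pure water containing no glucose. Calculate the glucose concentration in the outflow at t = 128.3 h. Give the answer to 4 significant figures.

Mass balance on the solute (V constant): V dC/dt = Q(C_in − C).
So dC/dt = (C_in − C)/τ with τ = V/Q = 24.85/0.6278 = 39.5827 h.
This is linear first-order; C(t) = C_in + (C₀ − C_in) e^(−t/τ).
C(128.3) = 0 + (1.576 − 0)·e^(−128.3/39.5827) = 0 + (1.57600)·0.0391123 = 0.0616410 g/L.

0.06164 g/L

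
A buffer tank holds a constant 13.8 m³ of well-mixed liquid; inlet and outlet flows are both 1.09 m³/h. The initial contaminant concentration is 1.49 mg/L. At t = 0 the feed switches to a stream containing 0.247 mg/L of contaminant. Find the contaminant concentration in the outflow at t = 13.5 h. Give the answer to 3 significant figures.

0.675 mg/L

Accumulation = in − out for the solute gives V dC/dt = Q(C_in − C).
Time constant τ = V/Q = 13.8/1.09 = 12.661 h.
Integrating: C(t) = C_in + (C₀ − C_in) e^(−t/τ).
C(13.5) = 0.247 + (1.49 − 0.247)·e^(−13.5/12.661) = 0.247 + (1.2430)·0.34428 = 0.67494 mg/L.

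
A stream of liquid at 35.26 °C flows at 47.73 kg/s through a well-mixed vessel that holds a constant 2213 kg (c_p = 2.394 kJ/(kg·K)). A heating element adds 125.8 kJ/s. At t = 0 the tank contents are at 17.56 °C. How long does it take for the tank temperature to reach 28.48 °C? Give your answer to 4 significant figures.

M c_p dT/dt = ṁ c_p (T_in − T) + Q̇.
τ = M/ṁ = 46.3650 s; T_ss = T_in + Q̇/(ṁ c_p) = 36.3609 °C.
T(t) = T_ss + (T₀ − T_ss) e^(−t/τ). Set T = 28.48:
e^(−t/τ) = (28.48 − 36.3609)/(17.56 − 36.3609) = 0.419178
t = −46.3650 · ln(0.419178) = 40.3125 s.

40.31 s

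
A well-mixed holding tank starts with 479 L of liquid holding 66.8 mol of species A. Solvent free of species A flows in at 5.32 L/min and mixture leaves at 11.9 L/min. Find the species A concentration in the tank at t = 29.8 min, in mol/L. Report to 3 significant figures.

Total volume: dV/dt = Q_in − Q_out = -6.5800 L/min, so V(t) = 479 − 6.5800 t and V(29.8) = 282.92 L.
Solute balance: dm/dt = 0 − Q_out C = −Q_out m/V(t).
Separate: dm/m = −Q_out dt/V(t) ⇒ ln(m/m₀) = −(Q_out/(Q_in−Q_out)) ln(V/V₀).
m = m₀ (V₀/V)^(Q_out/(Q_in−Q_out)) = 66.8 × (479/282.92)^(-1.8085) = 25.776 mol.
C = m/V = 25.776/282.92 = 0.091107 mol/L.

0.0911 mol/L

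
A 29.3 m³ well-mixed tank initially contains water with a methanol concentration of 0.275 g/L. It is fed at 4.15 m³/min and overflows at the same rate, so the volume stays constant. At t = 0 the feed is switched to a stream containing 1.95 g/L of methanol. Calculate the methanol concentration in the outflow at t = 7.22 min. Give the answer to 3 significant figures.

1.35 g/L

Unsteady species balance (constant V, well mixed): V dC/dt = Q(C_in − C).
So dC/dt = (C_in − C)/τ with τ = V/Q = 29.3/4.15 = 7.0602 min.
C approaches C_in exponentially: C(t) = C_in + (C₀ − C_in) e^(−t/τ).
C(7.22) = 1.95 + (0.275 − 1.95)·e^(−7.22/7.0602) = 1.95 + (-1.6750)·0.35965 = 1.3476 g/L.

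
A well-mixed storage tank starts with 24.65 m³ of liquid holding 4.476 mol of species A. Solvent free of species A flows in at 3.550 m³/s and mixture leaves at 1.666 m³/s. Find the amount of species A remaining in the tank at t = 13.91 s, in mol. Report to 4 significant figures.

2.359 mol

Let m(t) be the amount of species A. Volume: V(t) = V₀ + (Q_in − Q_out) t = 24.65 + 1.88400 t; V(13.91) = 50.8564 m³.
Species balance (pure solvent in): dm/dt = −Q_out · m/V(t).
dm/m = −Q_out dt/(V₀ + 1.88400 t); integrating gives ln(m/m₀) = −(Q_out/(Q_in−Q_out)) ln(V/V₀).
m = m₀ (V₀/V)^(Q_out/(Q_in−Q_out)) = 4.476 × (24.65/50.8564)^(0.884289) = 2.35915 mol.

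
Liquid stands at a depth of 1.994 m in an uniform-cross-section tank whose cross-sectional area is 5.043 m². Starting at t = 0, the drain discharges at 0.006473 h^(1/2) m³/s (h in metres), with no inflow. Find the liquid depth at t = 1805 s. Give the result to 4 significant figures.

A dh/dt = −Q_out = −0.006473 √h.
Separate and integrate: 2(√h − √h₀) = −(0.006473/A) t.
√h = √1.994 − 0.006473·1805/(2·5.043) = 1.41209 − 1.15841 = 0.253677.
h = 0.253677² = 0.0643518 m.

0.06435 m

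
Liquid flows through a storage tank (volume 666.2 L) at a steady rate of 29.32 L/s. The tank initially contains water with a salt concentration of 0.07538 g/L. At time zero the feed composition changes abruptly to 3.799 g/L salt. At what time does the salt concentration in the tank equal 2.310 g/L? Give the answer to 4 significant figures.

Unsteady species balance (constant V, well mixed): V dC/dt = Q(C_in − C), so τ = V/Q = 22.7217 s.
C(t) = C_in + (C₀ − C_in) e^(−t/τ). Set C = 2.310 and solve for t:
e^(−t/τ) = (C − C_in)/(C₀ − C_in) = (2.310 − 3.799)/(0.07538 − 3.799) = 0.399880
t = −τ ln(…) = 22.7217 × 0.916592 = 20.8265 s.

20.83 s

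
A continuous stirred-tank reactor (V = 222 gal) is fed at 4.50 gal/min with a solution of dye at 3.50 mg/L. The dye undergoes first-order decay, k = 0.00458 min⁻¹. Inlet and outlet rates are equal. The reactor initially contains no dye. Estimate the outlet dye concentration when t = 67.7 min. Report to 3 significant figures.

2.32 mg/L

Accumulation = in − out − consumed: V dC/dt = Q C_in − Q C − k V C.
This is linear with rate a = Q/V + k = 0.024850 min⁻¹.
C_ss = Q C_in/(Q + kV) = 2.8549 mg/L; C(t) = C_ss + (C₀ − C_ss) e^(−a t).
C(67.7) = 2.8549 + (-2.8549)·e^(−0.024850·67.7) = 2.8549 + (-2.8549)·0.18593 = 2.3241 mg/L.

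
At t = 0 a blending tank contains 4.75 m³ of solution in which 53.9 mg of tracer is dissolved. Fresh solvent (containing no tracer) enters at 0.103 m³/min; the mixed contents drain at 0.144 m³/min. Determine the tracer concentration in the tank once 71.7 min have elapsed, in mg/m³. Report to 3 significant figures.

1.01 mg/m³

Total volume: dV/dt = Q_in − Q_out = -0.041000 m³/min, so V(t) = 4.75 − 0.041000 t and V(71.7) = 1.8103 m³.
No tracer enters, so dm/dt = −Q_out · (m/V).
Separate: dm/m = −Q_out dt/V(t) ⇒ ln(m/m₀) = −(Q_out/(Q_in−Q_out)) ln(V/V₀).
m = m₀ (V₀/V)^(Q_out/(Q_in−Q_out)) = 53.9 × (4.75/1.8103)^(-3.5122) = 1.8205 mg.
C = m/V = 1.8205/1.8103 = 1.0056 mg/m³.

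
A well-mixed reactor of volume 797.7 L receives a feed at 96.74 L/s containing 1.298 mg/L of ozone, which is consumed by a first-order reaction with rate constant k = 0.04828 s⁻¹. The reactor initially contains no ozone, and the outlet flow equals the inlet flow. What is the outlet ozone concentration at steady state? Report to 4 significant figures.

0.9284 mg/L

V dC/dt = Q(C_in − C) − k V C.
Steady state (dC/dt = 0): C_ss = Q C_in/(Q + kV) = C_in/(1 + kV/Q).
C_ss = 96.74·1.298/(96.74 + 0.04828·797.7) = 125.569/135.253 = 0.928398 mg/L.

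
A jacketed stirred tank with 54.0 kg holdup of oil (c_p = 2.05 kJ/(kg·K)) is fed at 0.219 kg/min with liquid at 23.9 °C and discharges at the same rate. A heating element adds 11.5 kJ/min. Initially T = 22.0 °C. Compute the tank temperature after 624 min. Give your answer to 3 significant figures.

M c_p dT/dt = ṁ c_p (T_in − T) + Q̇.
Rearrange: dT/dt = (T_ss − T)/τ with τ = M/ṁ = 246.58 min and T_ss = T_in + Q̇/(ṁ c_p) = 49.515 °C.
Integrating: T(t) = T_ss + (T₀ − T_ss) e^(−t/τ).
T(624) = 49.515 + (-27.515)·e^(−624/246.58) = 49.515 + (-27.515)·0.079606 = 47.325 °C.

47.3 °C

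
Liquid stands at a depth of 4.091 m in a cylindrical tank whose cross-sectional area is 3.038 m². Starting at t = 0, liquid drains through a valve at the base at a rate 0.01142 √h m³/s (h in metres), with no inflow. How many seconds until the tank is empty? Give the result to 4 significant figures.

Mass balance (ρ constant): A dh/dt = −0.01142 √h.
Separate and integrate: 2(√h − √h₀) = −(0.01142/A) t.
Set h = 0: 2√h₀ = (0.01142/A) t_empty ⇒ t_empty = 2A√h₀/0.01142.
t_empty = 2·3.038·√4.091/0.01142 = 6.07600·2.02262/0.01142 = 1076.13 s.

1076 s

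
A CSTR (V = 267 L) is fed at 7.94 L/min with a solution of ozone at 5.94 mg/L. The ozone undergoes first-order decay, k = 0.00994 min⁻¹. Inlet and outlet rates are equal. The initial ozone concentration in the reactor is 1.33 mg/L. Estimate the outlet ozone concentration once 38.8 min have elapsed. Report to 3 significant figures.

Accumulation = in − out − consumed: V dC/dt = Q C_in − Q C − k V C.
dC/dt = (Q/V) C_in − (Q/V + k) C; effective rate a = Q/V + k = 0.029738 + 0.00994 = 0.039678 min⁻¹.
C_ss = Q C_in/(Q + kV) = 4.4519 mg/L; C(t) = C_ss + (C₀ − C_ss) e^(−a t).
C(38.8) = 4.4519 + (-3.1219)·e^(−0.039678·38.8) = 4.4519 + (-3.1219)·0.21449 = 3.7823 mg/L.

3.78 mg/L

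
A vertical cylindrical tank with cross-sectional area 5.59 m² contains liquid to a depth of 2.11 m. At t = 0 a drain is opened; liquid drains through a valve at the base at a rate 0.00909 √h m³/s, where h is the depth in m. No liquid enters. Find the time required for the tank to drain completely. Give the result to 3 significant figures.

Mass balance (ρ constant): A dh/dt = −0.00909 √h.
Separate and integrate: 2(√h − √h₀) = −(0.00909/A) t.
Set h = 0: 2√h₀ = (0.00909/A) t_empty ⇒ t_empty = 2A√h₀/0.00909.
t_empty = 2·5.59·√2.11/0.00909 = 11.180·1.4526/0.00909 = 1786.6 s.

1790 s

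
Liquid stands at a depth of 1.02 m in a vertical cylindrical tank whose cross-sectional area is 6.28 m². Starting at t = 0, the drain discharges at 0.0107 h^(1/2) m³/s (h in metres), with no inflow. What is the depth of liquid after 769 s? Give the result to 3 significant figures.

0.126 m

A dh/dt = −Q_out = −0.0107 √h.
∫ h^(−1/2) dh = −(0.0107/A) ∫ dt, giving 2√h = 2√h₀ − (0.0107/A) t.
√h = √1.02 − 0.0107·769/(2·6.28) = 1.0100 − 0.65512 = 0.35483.
h = 0.35483² = 0.12591 m.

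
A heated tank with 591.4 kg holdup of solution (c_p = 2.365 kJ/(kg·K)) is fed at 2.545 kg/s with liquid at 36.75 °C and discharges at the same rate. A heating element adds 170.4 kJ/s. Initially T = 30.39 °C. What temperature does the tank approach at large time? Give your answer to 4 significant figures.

65.06 °C

M c_p dT/dt = ṁ c_p (T_in − T) + Q̇.
At steady state dT/dt = 0 ⇒ T_ss = T_in + Q̇/(ṁ c_p) = 36.75 + 170.4/(2.545·2.365) = 65.0607 °C.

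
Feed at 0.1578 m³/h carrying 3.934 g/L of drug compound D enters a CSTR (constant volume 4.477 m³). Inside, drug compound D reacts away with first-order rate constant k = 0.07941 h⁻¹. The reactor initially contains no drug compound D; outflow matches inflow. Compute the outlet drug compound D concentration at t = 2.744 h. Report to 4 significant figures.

V dC/dt = Q(C_in − C) − k V C.
This is linear with rate a = Q/V + k = 0.114657 h⁻¹.
C_ss = Q C_in/(Q + kV) = 1.20936 g/L; C(t) = C_ss + (C₀ − C_ss) e^(−a t).
C(2.744) = 1.20936 + (-1.20936)·e^(−0.114657·2.744) = 1.20936 + (-1.20936)·0.730067 = 0.326445 g/L.

0.3264 g/L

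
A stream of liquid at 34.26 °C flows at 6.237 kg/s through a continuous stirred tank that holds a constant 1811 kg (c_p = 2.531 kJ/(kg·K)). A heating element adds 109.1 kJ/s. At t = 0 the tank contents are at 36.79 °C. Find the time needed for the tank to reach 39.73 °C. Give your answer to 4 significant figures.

M c_p dT/dt = ṁ c_p (T_in − T) + Q̇.
τ = M/ṁ = 290.364 s; T_ss = T_in + Q̇/(ṁ c_p) = 41.1713 °C.
T(t) = T_ss + (T₀ − T_ss) e^(−t/τ). Set T = 39.73:
e^(−t/τ) = (39.73 − 41.1713)/(36.79 − 41.1713) = 0.328959
t = −290.364 · ln(0.328959) = 322.833 s.

322.8 s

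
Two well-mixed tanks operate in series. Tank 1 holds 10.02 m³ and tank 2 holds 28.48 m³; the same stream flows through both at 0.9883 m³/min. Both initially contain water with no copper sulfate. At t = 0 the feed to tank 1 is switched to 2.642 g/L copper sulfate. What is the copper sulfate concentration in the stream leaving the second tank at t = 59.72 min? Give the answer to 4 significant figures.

2.133 g/L

Time constants: τᵢ = Vᵢ/Q for each well-mixed tank.
τ₁ = 10.02/0.9883 = 10.1386 min; τ₂ = 28.48/0.9883 = 28.8172 min.
Tank 1: C₁ = C_in(1 − e^(−t/τ₁)). Tank 2 (τ₁ ≠ τ₂): C₂ = C_in[1 − (τ₁ e^(−t/τ₁) − τ₂ e^(−t/τ₂))/(τ₁ − τ₂)].
At t = 59.72: e^(−t/τ₁) = 0.00276602, e^(−t/τ₂) = 0.125886.
C₂ = 2.642·[1 − (10.1386·0.00276602 − 28.8172·0.125886)/(-18.6785)] = 2.642·0.807285 = 2.13285 g/L.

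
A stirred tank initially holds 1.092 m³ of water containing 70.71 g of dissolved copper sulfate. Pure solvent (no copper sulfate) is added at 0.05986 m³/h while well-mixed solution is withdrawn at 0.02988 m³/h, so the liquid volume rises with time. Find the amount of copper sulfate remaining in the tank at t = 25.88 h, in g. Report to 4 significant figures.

Total volume: dV/dt = Q_in − Q_out = 0.0299800 m³/h, so V(t) = 1.092 + 0.0299800 t and V(25.88) = 1.86788 m³.
Solute balance: dm/dt = 0 − Q_out C = −Q_out m/V(t).
dm/m = −Q_out dt/(V₀ + 0.0299800 t); integrating gives ln(m/m₀) = −(Q_out/(Q_in−Q_out)) ln(V/V₀).
m = m₀ (V₀/V)^(Q_out/(Q_in−Q_out)) = 70.71 × (1.092/1.86788)^(0.996664) = 41.4125 g.

41.41 g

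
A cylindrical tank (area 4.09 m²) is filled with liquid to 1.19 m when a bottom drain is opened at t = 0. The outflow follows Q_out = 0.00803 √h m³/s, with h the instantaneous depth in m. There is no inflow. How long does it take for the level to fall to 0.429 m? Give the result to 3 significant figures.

A dh/dt = −Q_out = −0.00803 √h.
Separate and integrate: 2(√h − √h₀) = −(0.00803/A) t.
t = 2A(√h₀ − √h)/0.00803 = 2·4.09·(√1.19 − √0.429)/0.00803
  = 8.1800 × (1.0909 − 0.65498) / 0.00803 = 444.03 s.

444 s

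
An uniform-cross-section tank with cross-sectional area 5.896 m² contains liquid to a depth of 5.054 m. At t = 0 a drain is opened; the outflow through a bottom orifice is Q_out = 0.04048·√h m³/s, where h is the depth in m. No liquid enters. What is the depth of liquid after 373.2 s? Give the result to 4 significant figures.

0.9350 m

Mass balance (ρ constant): A dh/dt = −0.04048 √h.
This is separable: 2 d(√h)/dt = −0.04048/A, so √h = √h₀ − (0.04048/(2A)) t.
√h = √5.054 − 0.04048·373.2/(2·5.896) = 2.24811 − 1.28113 = 0.966976.
h = 0.966976² = 0.935043 m.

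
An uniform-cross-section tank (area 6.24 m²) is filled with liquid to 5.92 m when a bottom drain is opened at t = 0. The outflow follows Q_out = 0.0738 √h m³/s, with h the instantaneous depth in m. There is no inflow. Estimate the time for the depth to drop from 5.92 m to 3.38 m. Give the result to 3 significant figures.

With no inflow, A dh/dt = −0.0738 √h.
This is separable: 2 d(√h)/dt = −0.0738/A, so √h = √h₀ − (0.0738/(2A)) t.
t = 2A(√h₀ − √h)/0.0738 = 2·6.24·(√5.92 − √3.38)/0.0738
  = 12.480 × (2.4331 − 1.8385) / 0.0738 = 100.55 s.

101 s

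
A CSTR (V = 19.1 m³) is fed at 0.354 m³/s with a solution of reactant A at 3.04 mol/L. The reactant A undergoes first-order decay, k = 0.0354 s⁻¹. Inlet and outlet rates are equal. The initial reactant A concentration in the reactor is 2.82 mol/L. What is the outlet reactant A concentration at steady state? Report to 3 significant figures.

Species balance: V dC/dt = Q C_in − Q C − k V C.
Steady state (dC/dt = 0): C_ss = Q C_in/(Q + kV) = C_in/(1 + kV/Q).
C_ss = 0.354·3.04/(0.354 + 0.0354·19.1) = 1.0762/1.0301 = 1.0447 mol/L.

1.04 mol/L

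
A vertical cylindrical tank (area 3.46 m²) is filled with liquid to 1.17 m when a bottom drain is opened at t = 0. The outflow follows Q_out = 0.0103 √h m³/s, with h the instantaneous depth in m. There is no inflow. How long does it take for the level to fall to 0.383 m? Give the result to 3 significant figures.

A dh/dt = −Q_out = −0.0103 √h.
∫ h^(−1/2) dh = −(0.0103/A) ∫ dt, giving 2√h = 2√h₀ − (0.0103/A) t.
t = 2A(√h₀ − √h)/0.0103 = 2·3.46·(√1.17 − √0.383)/0.0103
  = 6.9200 × (1.0817 − 0.61887) / 0.0103 = 310.93 s.

311 s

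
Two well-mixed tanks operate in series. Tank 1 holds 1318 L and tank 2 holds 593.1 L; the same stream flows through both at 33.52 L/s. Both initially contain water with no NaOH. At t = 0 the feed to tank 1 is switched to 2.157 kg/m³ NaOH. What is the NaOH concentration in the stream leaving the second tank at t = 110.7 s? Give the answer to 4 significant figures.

1.926 kg/m³

Time constants: τᵢ = Vᵢ/Q for each well-mixed tank.
τ₁ = 1318/33.52 = 39.3198 s; τ₂ = 593.1/33.52 = 17.6939 s.
Solving the cascade with C₁(0)=C₂(0)=0 gives C₂(t) = C_in[1 − (τ₁ e^(−t/τ₁) − τ₂ e^(−t/τ₂))/(τ₁ − τ₂)].
At t = 110.7: e^(−t/τ₁) = 0.0598823, e^(−t/τ₂) = 0.00191816.
C₂ = 2.157·[1 − (39.3198·0.0598823 − 17.6939·0.00191816)/(21.6259)] = 2.157·0.892693 = 1.92554 kg/m³.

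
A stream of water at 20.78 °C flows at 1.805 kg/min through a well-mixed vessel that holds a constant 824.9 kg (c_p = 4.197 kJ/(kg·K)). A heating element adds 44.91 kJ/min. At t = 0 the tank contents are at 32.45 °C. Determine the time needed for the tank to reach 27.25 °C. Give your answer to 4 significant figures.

Energy balance: M c_p dT/dt = ṁ c_p (T_in − T) + 44.91.
τ = M/ṁ = 457.008 min; T_ss = T_in + Q̇/(ṁ c_p) = 26.7083 °C.
T(t) = T_ss + (T₀ − T_ss) e^(−t/τ). Set T = 27.25:
e^(−t/τ) = (27.25 − 26.7083)/(32.45 − 26.7083) = 0.0943520
t = −457.008 · ln(0.0943520) = 1078.87 min.

1079 min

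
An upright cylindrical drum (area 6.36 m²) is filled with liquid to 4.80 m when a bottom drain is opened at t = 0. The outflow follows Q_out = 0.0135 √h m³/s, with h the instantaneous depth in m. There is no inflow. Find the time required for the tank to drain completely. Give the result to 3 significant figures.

A dh/dt = −Q_out = −0.0135 √h.
Separate and integrate: 2(√h − √h₀) = −(0.0135/A) t.
Tank is empty when √h = 0: t_empty = 2A√h₀/0.0135.
t_empty = 2·6.36·√4.80/0.0135 = 12.720·2.1909/0.0135 = 2064.3 s.

2060 s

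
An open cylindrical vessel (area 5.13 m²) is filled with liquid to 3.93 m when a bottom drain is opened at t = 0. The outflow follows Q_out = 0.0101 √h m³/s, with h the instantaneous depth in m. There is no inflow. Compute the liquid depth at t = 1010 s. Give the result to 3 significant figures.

0.976 m

Accumulation of liquid (constant cross-section A): A dh/dt = −0.0101 √h.
This is separable: 2 d(√h)/dt = −0.0101/A, so √h = √h₀ − (0.0101/(2A)) t.
√h = √3.93 − 0.0101·1010/(2·5.13) = 1.9824 − 0.99425 = 0.98817.
h = 0.98817² = 0.97649 m.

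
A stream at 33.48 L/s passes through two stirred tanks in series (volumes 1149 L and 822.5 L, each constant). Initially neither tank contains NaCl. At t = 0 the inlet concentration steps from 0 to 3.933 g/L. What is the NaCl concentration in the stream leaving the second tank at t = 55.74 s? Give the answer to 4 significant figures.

2.230 g/L

Time constants: τᵢ = Vᵢ/Q for each well-mixed tank.
τ₁ = 1149/33.48 = 34.3190 s; τ₂ = 822.5/33.48 = 24.5669 s.
Tank 1: C₁ = C_in(1 − e^(−t/τ₁)). Tank 2 (τ₁ ≠ τ₂): C₂ = C_in[1 − (τ₁ e^(−t/τ₁) − τ₂ e^(−t/τ₂))/(τ₁ − τ₂)].
At t = 55.74: e^(−t/τ₁) = 0.197075, e^(−t/τ₂) = 0.103425.
C₂ = 3.933·[1 − (34.3190·0.197075 − 24.5669·0.103425)/(9.75209)] = 3.933·0.567010 = 2.23005 g/L.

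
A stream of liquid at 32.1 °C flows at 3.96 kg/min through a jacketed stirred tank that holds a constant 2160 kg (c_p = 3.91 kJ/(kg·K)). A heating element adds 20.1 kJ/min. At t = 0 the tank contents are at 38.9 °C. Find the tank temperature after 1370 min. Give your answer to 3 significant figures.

M c_p dT/dt = ṁ c_p (T_in − T) + Q̇.
τ = M/ṁ = 545.45 min; T_ss = T_in + Q̇/(ṁ c_p) = 32.1 + 20.1/(3.96·3.91) = 33.398 °C.
T approaches T_ss exponentially: T(t) = T_ss + (T₀ − T_ss) e^(−t/τ).
T(1370) = 33.398 + (5.5019)·e^(−1370/545.45) = 33.398 + (5.5019)·0.081133 = 33.845 °C.

33.8 °C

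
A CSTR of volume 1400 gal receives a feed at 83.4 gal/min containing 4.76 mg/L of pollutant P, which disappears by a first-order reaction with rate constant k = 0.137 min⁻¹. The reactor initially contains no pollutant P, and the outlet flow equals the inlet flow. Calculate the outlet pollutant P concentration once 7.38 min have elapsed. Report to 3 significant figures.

Species balance: V dC/dt = Q C_in − Q C − k V C.
This is linear with rate a = Q/V + k = 0.19657 min⁻¹.
C_ss = Q C_in/(Q + kV) = 1.4425 mg/L; C(t) = C_ss + (C₀ − C_ss) e^(−a t).
C(7.38) = 1.4425 + (-1.4425)·e^(−0.19657·7.38) = 1.4425 + (-1.4425)·0.23441 = 1.1044 mg/L.

1.10 mg/L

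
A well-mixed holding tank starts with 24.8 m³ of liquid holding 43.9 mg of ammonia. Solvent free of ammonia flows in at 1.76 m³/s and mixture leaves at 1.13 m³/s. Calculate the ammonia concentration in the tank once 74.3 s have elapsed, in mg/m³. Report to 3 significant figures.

0.0915 mg/m³

Total volume: dV/dt = Q_in − Q_out = 0.63000 m³/s, so V(t) = 24.8 + 0.63000 t and V(74.3) = 71.609 m³.
No ammonia enters, so dm/dt = −Q_out · (m/V).
Separate: dm/m = −Q_out dt/V(t) ⇒ ln(m/m₀) = −(Q_out/(Q_in−Q_out)) ln(V/V₀).
m = m₀ (V₀/V)^(Q_out/(Q_in−Q_out)) = 43.9 × (24.8/71.609)^(1.7937) = 6.5533 mg.
C = m/V = 6.5533/71.609 = 0.091515 mg/m³.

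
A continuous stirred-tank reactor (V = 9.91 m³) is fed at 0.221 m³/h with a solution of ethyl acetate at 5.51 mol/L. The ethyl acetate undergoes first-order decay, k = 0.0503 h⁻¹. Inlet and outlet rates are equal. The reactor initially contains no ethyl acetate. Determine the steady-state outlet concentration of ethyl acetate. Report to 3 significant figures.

Accumulation = in − out − consumed: V dC/dt = Q C_in − Q C − k V C.
Steady state (dC/dt = 0): C_ss = Q C_in/(Q + kV) = C_in/(1 + kV/Q).
C_ss = 0.221·5.51/(0.221 + 0.0503·9.91) = 1.2177/0.71947 = 1.6925 mol/L.

1.69 mol/L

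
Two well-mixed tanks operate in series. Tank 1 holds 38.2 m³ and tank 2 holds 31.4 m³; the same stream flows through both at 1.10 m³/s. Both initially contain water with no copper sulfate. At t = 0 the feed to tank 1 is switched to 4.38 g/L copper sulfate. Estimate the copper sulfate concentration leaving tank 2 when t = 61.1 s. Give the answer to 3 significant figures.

2.52 g/L

Species balance on tank i: dCᵢ/dt = (Cᵢ₋₁ − Cᵢ)/τᵢ with τᵢ = Vᵢ/Q.
τ₁ = 38.2/1.10 = 34.727 s; τ₂ = 31.4/1.10 = 28.545 s.
Solving the cascade with C₁(0)=C₂(0)=0 gives C₂(t) = C_in[1 − (τ₁ e^(−t/τ₁) − τ₂ e^(−t/τ₂))/(τ₁ − τ₂)].
At t = 61.1: e^(−t/τ₁) = 0.17214, e^(−t/τ₂) = 0.11760.
C₂ = 4.38·[1 − (34.727·0.17214 − 28.545·0.11760)/(6.1818)] = 4.38·0.57600 = 2.5229 g/L.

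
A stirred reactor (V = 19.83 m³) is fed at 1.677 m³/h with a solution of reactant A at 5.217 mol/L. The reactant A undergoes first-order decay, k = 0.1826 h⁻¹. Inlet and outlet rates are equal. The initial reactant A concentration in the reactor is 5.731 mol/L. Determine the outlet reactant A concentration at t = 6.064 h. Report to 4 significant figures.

2.459 mol/L

Species balance: V dC/dt = Q C_in − Q C − k V C.
This is linear with rate a = Q/V + k = 0.267169 h⁻¹.
C_ss = Q C_in/(Q + kV) = 1.65137 mol/L; C(t) = C_ss + (C₀ − C_ss) e^(−a t).
C(6.064) = 1.65137 + (4.07963)·e^(−0.267169·6.064) = 1.65137 + (4.07963)·0.197877 = 2.45864 mol/L.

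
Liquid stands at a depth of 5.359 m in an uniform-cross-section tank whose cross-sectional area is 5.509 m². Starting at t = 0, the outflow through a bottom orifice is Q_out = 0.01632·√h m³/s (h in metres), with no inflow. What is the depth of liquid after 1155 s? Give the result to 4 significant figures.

Volume balance on the tank: A dh/dt = −0.01632 √h.
Separate and integrate: 2(√h − √h₀) = −(0.01632/A) t.
√h = √5.359 − 0.01632·1155/(2·5.509) = 2.31495 − 1.71080 = 0.604151.
h = 0.604151² = 0.364998 m.

0.3650 m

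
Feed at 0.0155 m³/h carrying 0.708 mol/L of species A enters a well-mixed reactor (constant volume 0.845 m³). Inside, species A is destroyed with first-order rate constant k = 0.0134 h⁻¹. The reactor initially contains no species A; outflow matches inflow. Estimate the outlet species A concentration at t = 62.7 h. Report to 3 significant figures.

0.353 mol/L

Accumulation = in − out − consumed: V dC/dt = Q C_in − Q C − k V C.
dC/dt = (Q/V) C_in − (Q/V + k) C; effective rate a = Q/V + k = 0.018343 + 0.0134 = 0.031743 h⁻¹.
C_ss = Q C_in/(Q + kV) = 0.40913 mol/L; C(t) = C_ss + (C₀ − C_ss) e^(−a t).
C(62.7) = 0.40913 + (-0.40913)·e^(−0.031743·62.7) = 0.40913 + (-0.40913)·0.13665 = 0.35322 mol/L.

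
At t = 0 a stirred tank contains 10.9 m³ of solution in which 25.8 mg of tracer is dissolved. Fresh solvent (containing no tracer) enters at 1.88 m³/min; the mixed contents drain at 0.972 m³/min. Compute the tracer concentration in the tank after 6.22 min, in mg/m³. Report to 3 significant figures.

0.997 mg/m³

Let m(t) be the amount of tracer. Volume: V(t) = V₀ + (Q_in − Q_out) t = 10.9 + 0.90800 t; V(6.22) = 16.548 m³.
Solute balance: dm/dt = 0 − Q_out C = −Q_out m/V(t).
dm/m = −Q_out dt/(V₀ + 0.90800 t); integrating gives ln(m/m₀) = −(Q_out/(Q_in−Q_out)) ln(V/V₀).
m = m₀ (V₀/V)^(Q_out/(Q_in−Q_out)) = 25.8 × (10.9/16.548)^(1.0705) = 16.502 mg.
C = m/V = 16.502/16.548 = 0.99721 mg/m³.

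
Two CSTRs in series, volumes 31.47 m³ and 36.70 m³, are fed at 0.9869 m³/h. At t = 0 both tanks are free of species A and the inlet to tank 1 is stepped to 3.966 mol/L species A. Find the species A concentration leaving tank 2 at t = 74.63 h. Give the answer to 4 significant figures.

2.523 mol/L

Each tank obeys Vᵢ dCᵢ/dt = Q(Cᵢ₋₁ − Cᵢ), so τᵢ = Vᵢ/Q.
τ₁ = 31.47/0.9869 = 31.8877 h; τ₂ = 36.70/0.9869 = 37.1872 h.
Solving the cascade with C₁(0)=C₂(0)=0 gives C₂(t) = C_in[1 − (τ₁ e^(−t/τ₁) − τ₂ e^(−t/τ₂))/(τ₁ − τ₂)].
At t = 74.63: e^(−t/τ₁) = 0.0962892, e^(−t/τ₂) = 0.134408.
C₂ = 3.966·[1 − (31.8877·0.0962892 − 37.1872·0.134408)/(-5.29942)] = 3.966·0.636224 = 2.52326 mol/L.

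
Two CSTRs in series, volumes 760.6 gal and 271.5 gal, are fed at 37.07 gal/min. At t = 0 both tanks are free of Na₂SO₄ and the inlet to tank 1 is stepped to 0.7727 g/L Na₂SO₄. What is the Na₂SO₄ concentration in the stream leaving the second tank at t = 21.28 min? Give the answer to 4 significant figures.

Time constants: τᵢ = Vᵢ/Q for each well-mixed tank.
τ₁ = 760.6/37.07 = 20.5179 min; τ₂ = 271.5/37.07 = 7.32398 min.
Solving the cascade with C₁(0)=C₂(0)=0 gives C₂(t) = C_in[1 − (τ₁ e^(−t/τ₁) − τ₂ e^(−t/τ₂))/(τ₁ − τ₂)].
At t = 21.28: e^(−t/τ₁) = 0.354467, e^(−t/τ₂) = 0.0547201.
C₂ = 0.7727·[1 − (20.5179·0.354467 − 7.32398·0.0547201)/(13.1940)] = 0.7727·0.479144 = 0.370234 g/L.

0.3702 g/L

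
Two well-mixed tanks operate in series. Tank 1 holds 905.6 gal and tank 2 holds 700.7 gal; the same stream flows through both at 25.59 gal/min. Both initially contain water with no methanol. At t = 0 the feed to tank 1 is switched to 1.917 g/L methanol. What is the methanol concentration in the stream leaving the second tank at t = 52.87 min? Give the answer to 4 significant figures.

Each tank obeys Vᵢ dCᵢ/dt = Q(Cᵢ₋₁ − Cᵢ), so τᵢ = Vᵢ/Q.
τ₁ = 905.6/25.59 = 35.3888 min; τ₂ = 700.7/25.59 = 27.3818 min.
Solving the cascade with C₁(0)=C₂(0)=0 gives C₂(t) = C_in[1 − (τ₁ e^(−t/τ₁) − τ₂ e^(−t/τ₂))/(τ₁ − τ₂)].
At t = 52.87: e^(−t/τ₁) = 0.224479, e^(−t/τ₂) = 0.145026.
C₂ = 1.917·[1 − (35.3888·0.224479 − 27.3818·0.145026)/(8.00703)] = 1.917·0.503814 = 0.965812 g/L.

0.9658 g/L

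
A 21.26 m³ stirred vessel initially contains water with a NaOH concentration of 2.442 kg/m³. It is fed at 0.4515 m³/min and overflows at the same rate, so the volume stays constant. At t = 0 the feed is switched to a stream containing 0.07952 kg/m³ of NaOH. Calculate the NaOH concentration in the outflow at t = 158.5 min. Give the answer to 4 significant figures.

0.1611 kg/m³

Mass balance on the solute (V constant): V dC/dt = Q(C_in − C).
Time constant τ = V/Q = 21.26/0.4515 = 47.0875 min.
C approaches C_in exponentially: C(t) = C_in + (C₀ − C_in) e^(−t/τ).
C(158.5) = 0.07952 + (2.442 − 0.07952)·e^(−158.5/47.0875) = 0.07952 + (2.36248)·0.0345249 = 0.161084 kg/m³.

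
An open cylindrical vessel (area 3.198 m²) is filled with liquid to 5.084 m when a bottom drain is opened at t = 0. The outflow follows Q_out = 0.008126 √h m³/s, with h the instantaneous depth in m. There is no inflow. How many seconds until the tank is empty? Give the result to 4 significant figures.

1775 s

Unsteady balance on liquid volume: A dh/dt = −0.008126 √h.
This is separable: 2 d(√h)/dt = −0.008126/A, so √h = √h₀ − (0.008126/(2A)) t.
Set h = 0: 2√h₀ = (0.008126/A) t_empty ⇒ t_empty = 2A√h₀/0.008126.
t_empty = 2·3.198·√5.084/0.008126 = 6.39600·2.25477/0.008126 = 1774.74 s.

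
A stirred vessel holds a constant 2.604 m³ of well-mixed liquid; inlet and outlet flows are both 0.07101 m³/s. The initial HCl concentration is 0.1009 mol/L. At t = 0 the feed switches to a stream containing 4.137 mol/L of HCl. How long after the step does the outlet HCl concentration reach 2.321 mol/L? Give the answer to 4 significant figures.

Species balance: V dC/dt = Q(C_in − C) ⇒ τ = V/Q = 36.6709 s.
C(t) = C_in + (C₀ − C_in) e^(−t/τ). Set C = 2.321 and solve for t:
e^(−t/τ) = (C − C_in)/(C₀ − C_in) = (2.321 − 4.137)/(0.1009 − 4.137) = 0.449939
t = −τ ln(…) = 36.6709 × 0.798643 = 29.2869 s.

29.29 s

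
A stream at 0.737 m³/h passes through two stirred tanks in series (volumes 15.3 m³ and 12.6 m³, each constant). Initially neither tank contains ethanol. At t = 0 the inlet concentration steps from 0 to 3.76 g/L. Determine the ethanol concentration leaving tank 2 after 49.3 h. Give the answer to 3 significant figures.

Species balance on tank i: dCᵢ/dt = (Cᵢ₋₁ − Cᵢ)/τᵢ with τᵢ = Vᵢ/Q.
τ₁ = 15.3/0.737 = 20.760 h; τ₂ = 12.6/0.737 = 17.096 h.
Tank 1: C₁ = C_in(1 − e^(−t/τ₁)). Tank 2 (τ₁ ≠ τ₂): C₂ = C_in[1 − (τ₁ e^(−t/τ₁) − τ₂ e^(−t/τ₂))/(τ₁ − τ₂)].
At t = 49.3: e^(−t/τ₁) = 0.093035, e^(−t/τ₂) = 0.055930.
C₂ = 3.76·[1 − (20.760·0.093035 − 17.096·0.055930)/(3.6635)] = 3.76·0.73381 = 2.7591 g/L.

2.76 g/L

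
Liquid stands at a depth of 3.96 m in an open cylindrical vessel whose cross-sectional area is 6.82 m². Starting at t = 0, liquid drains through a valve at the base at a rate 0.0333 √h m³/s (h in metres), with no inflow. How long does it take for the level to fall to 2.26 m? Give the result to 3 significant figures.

199 s

With no inflow, A dh/dt = −0.0333 √h.
This is separable: 2 d(√h)/dt = −0.0333/A, so √h = √h₀ − (0.0333/(2A)) t.
t = 2A(√h₀ − √h)/0.0333 = 2·6.82·(√3.96 − √2.26)/0.0333
  = 13.640 × (1.9900 − 1.5033) / 0.0333 = 199.33 s.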